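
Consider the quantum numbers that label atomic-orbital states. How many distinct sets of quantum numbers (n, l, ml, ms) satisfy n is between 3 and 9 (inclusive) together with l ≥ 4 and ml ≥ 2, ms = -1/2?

65

Go shell by shell, enumerating (l, ml) with l ≥ 4 and ml ≥ 2:
n=5 → 3; n=6 → 7; n=7 → 12; n=8 → 18; n=9 → 25.
Orbitals: 3 + 7 + 12 + 18 + 25 = 65. With ms fixed to -1/2 there is one state per orbital, so 65 states.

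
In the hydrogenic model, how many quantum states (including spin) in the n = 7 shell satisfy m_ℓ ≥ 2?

Go through ℓ = 0, …, 6 (the values permitted for n = 7).
Contributions: ℓ=2 → 1; ℓ=3 → 2; ℓ=4 → 3; ℓ=5 → 4; ℓ=6 → 5.
Orbitals: 1 + 2 + 3 + 4 + 5 = 15. Each orbital carries two spin states, so 15 × 2 = 30 states.

30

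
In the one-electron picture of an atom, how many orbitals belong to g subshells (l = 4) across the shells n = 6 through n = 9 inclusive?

36

A g subshell (l = 4) exists for every n ≥ 5, so shells n = 6, 7, 8, 9 each contribute one — 4 subshells.
Since each g subshell has 2·4+1 = 9 orbitals, the total is 4 × 9 = 36.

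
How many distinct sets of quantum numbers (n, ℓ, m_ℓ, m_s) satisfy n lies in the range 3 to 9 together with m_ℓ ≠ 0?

476

Count contributing orbitals for each principal shell:
n=3 → 6; n=4 → 12; n=5 → 20; n=6 → 30; n=7 → 42; n=8 → 56; n=9 → 72.
Orbitals: 6 + 12 + 20 + 30 + 42 + 56 + 72 = 238. Including both spin states (m_s = ±1/2) gives 2 × 238 = 476 states.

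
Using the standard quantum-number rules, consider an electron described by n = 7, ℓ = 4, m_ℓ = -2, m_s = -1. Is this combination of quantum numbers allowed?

Invalid

The spin quantum number for an electron can only be m_s = +1/2 or −1/2; m_s = -1 is not one of those.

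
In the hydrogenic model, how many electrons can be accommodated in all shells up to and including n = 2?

10

Total orbitals = 1² + 2² = 5. Doubling for spin gives 10 electrons.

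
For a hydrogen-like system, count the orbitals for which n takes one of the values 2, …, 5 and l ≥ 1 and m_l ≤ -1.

20

For each n in the range, tally the orbitals obeying l ≥ 1 and m_l ≤ -1:
n=2 → 1; n=3 → 3; n=4 → 6; n=5 → 10.
Total orbitals: 1 + 3 + 6 + 10 = 20.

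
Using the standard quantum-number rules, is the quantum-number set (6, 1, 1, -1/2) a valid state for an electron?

n = 6 is a positive integer. l = 1 satisfies 0 ≤ l ≤ n−1 = 5. ml = 1 lies in the range −l … +l (here −1 … 1). ms = -1/2 is one of ±1/2.
All four constraints are satisfied.

Yes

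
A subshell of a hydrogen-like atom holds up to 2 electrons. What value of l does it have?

2(2l+1) = 2 ⇒ 2l+1 = 1 ⇒ l = 0.

l = 0 (s)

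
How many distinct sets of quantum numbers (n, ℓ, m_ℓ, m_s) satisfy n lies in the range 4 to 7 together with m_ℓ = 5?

6

Work shell by shell — for each n, count the (ℓ, m_ℓ) pairs that satisfy m_ℓ = 5:
n=6 → 1; n=7 → 2.
Orbitals: 1 + 2 = 3. Including both spin states (m_s = ±1/2) gives 2 × 3 = 6 states.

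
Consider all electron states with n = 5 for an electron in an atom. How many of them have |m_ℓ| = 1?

The (ℓ, m_ℓ) pairs meeting |m_ℓ| = 1 give: ℓ=1 → 2; ℓ=2 → 2; ℓ=3 → 2; ℓ=4 → 2.
Orbitals: 2 + 2 + 2 + 2 = 8. Each orbital carries two spin states, so 8 × 2 = 16 states.

16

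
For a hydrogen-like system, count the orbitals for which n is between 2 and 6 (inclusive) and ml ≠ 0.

70

For each n in the range, tally the orbitals obeying ml ≠ 0:
n=2 → 2; n=3 → 6; n=4 → 12; n=5 → 20; n=6 → 30.
Total orbitals: 2 + 6 + 12 + 20 + 30 = 70.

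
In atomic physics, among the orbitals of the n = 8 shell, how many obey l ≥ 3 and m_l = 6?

2

The n = 8 shell has l = 0 through 7; check each.
Contributions: l=6 → 1; l=7 → 1.
Total orbitals: 1 + 1 = 2.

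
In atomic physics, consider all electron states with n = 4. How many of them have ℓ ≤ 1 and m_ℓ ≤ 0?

6

Per ℓ-value: ℓ=0 → 1; ℓ=1 → 2.
Orbitals: 1 + 2 = 3. Each orbital carries two spin states, so 3 × 2 = 6 states.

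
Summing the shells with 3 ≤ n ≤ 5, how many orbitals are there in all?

50

Shell n has n² orbitals: 3²=9 + 4²=16 + 5²=25 = 50 orbitals.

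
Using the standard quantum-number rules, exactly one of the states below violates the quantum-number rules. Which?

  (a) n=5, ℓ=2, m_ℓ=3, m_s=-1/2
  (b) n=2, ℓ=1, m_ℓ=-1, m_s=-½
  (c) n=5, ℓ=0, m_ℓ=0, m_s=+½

(a) has |m_ℓ| = 3 > ℓ = 2, violating −ℓ ≤ m_ℓ ≤ ℓ.
The remaining sets (b), (c) satisfy all four rules.

(a)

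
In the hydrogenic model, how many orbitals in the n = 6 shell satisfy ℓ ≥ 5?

With n = 6 the allowed ℓ are 0, 1, …, 5.
Contributions: ℓ=5 → 11.
Total orbitals: 11.

11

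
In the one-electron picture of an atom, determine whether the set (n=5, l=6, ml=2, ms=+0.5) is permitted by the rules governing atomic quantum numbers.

The orbital quantum number must satisfy 0 ≤ l ≤ n−1. With n = 5 the allowed l values are 0, 1, 2, 3, 4, so l = 6 is out of range.

Not allowed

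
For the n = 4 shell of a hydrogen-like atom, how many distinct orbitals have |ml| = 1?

Per l-value: l=1 → 2; l=2 → 2; l=3 → 2.
Total orbitals: 2 + 2 + 2 = 6.

6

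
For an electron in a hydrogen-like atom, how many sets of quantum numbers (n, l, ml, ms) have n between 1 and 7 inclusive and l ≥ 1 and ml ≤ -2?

70

For each n in the range, tally the orbitals obeying l ≥ 1 and ml ≤ -2:
n=3 → 1; n=4 → 3; n=5 → 6; n=6 → 10; n=7 → 15.
Orbitals: 1 + 3 + 6 + 10 + 15 = 35. Including both spin states (ms = ±1/2) gives 2 × 35 = 70 states.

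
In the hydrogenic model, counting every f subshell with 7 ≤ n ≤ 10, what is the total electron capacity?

An f subshell (l = 3) exists for every n ≥ 4, so shells n = 7, 8, 9, 10 each contribute one — 4 subshells.
Since each f subshell holds 2(2·3+1) = 14 electrons, the total is 4 × 14 = 56.

56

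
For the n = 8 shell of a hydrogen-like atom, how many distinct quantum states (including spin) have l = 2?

10

Go through l = 0, …, 7 (the values permitted for n = 8).
Per l-value: l=2 → 5.
Orbitals: 5. Each orbital carries two spin states, so 5 × 2 = 10 states.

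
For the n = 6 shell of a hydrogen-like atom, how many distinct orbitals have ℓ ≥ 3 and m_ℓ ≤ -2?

9

With n = 6 the allowed ℓ are 0, 1, …, 5.
Contributions: ℓ=3 → 2; ℓ=4 → 3; ℓ=5 → 4.
Total orbitals: 2 + 3 + 4 = 9.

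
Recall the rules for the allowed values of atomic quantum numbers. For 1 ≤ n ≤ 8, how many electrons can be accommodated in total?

408

Total orbitals = 1² + 2² + 3² + 4² + 5² + 6² + 7² + 8² = 204. Doubling for spin gives 408 electrons.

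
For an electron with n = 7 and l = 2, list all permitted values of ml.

ml takes every integer from −l to +l. With l = 2 that gives the 5 values -2, -1, 0, 1, 2.

-2, -1, 0, 1, 2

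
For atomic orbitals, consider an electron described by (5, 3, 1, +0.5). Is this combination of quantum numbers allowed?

n = 5 is a positive integer. l = 3 satisfies 0 ≤ l ≤ n−1 = 4. ml = 1 lies in the range −l … +l (here −3 … 3). ms = +1/2 is one of ±1/2.
All four constraints are satisfied.

Valid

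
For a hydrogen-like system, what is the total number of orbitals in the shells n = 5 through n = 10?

355

Shell n has n² orbitals: 5²=25 + 6²=36 + 7²=49 + 8²=64 + 9²=81 + 10²=100 = 355 orbitals.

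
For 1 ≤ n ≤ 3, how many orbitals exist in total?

14

Total orbitals = 1² + 2² + 3² = 14.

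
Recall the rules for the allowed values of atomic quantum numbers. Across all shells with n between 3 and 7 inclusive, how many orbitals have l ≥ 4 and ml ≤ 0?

Count contributing orbitals for each principal shell:
n=5 → 5; n=6 → 11; n=7 → 18.
Total orbitals: 5 + 11 + 18 = 34.

34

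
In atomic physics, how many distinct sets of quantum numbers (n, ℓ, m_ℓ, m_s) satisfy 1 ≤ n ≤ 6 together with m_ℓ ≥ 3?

For each n in the range, tally the orbitals obeying m_ℓ ≥ 3:
n=4 → 1; n=5 → 3; n=6 → 6.
Orbitals: 1 + 3 + 6 = 10. Including both spin states (m_s = ±1/2) gives 2 × 10 = 20 states.

20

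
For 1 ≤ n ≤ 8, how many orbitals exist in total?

Total orbitals = 1² + 2² + 3² + 4² + 5² + 6² + 7² + 8² = 204.

204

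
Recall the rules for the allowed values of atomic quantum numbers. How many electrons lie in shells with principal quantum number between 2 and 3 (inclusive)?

26

Shell n has n² orbitals: 2²=4 + 3²=9 = 13 orbitals.
Two spin states per orbital: 2 × 13 = 26 electrons.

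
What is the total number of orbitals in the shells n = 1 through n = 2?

5

Shell n has n² orbitals: 1²=1 + 2²=4 = 5 orbitals.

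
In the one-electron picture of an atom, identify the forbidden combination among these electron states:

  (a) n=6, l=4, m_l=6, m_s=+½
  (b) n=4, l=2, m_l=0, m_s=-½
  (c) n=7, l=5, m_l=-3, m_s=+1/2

(a) has |m_l| = 6 > l = 4, violating −l ≤ m_l ≤ l.
The remaining sets (b), (c) satisfy all four rules.

(a)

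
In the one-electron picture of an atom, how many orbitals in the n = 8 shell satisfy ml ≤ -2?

Contributions: l=2 → 1; l=3 → 2; l=4 → 3; l=5 → 4; l=6 → 5; l=7 → 6.
Total orbitals: 1 + 2 + 3 + 4 + 5 + 6 = 21.

21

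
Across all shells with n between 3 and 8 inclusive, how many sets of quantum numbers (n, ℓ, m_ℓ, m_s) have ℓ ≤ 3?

Treat each shell separately and count matching orbitals:
n=3 → 9; n=4 → 16; n=5 → 16; n=6 → 16; n=7 → 16; n=8 → 16.
Orbitals: 9 + 16 + 16 + 16 + 16 + 16 = 89. Including both spin states (m_s = ±1/2) gives 2 × 89 = 178 states.

178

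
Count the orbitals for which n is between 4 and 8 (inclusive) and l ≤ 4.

116

Per-shell orbital counts meeting the constraint:
n=4 → 16; n=5 → 25; n=6 → 25; n=7 → 25; n=8 → 25.
Total orbitals: 16 + 25 + 25 + 25 + 25 = 116.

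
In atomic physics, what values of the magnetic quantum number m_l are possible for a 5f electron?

The 5f subshell has l = 3, and m_l takes every integer from −l to +l. With l = 3 that gives the 7 values -3, -2, -1, 0, 1, 2, 3.

-3, -2, -1, 0, 1, 2, 3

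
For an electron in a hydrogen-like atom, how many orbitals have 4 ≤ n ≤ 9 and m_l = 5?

10

Count contributing orbitals for each principal shell:
n=6 → 1; n=7 → 2; n=8 → 3; n=9 → 4.
Total orbitals: 1 + 2 + 3 + 4 = 10.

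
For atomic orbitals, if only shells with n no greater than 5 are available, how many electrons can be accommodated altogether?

110

Total orbitals = 1² + 2² + 3² + 4² + 5² = 55. Doubling for spin gives 110 electrons.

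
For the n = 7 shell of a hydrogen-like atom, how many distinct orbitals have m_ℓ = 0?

7

For n = 7, ℓ ranges over 0 … 6.
Contributions: ℓ=0 → 1; ℓ=1 → 1; ℓ=2 → 1; ℓ=3 → 1; ℓ=4 → 1; ℓ=5 → 1; ℓ=6 → 1.
Total orbitals: 1 + 1 + 1 + 1 + 1 + 1 + 1 = 7.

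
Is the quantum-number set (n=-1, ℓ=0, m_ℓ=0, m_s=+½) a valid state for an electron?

The principal quantum number must be a positive integer (n ≥ 1), but here n = -1.

No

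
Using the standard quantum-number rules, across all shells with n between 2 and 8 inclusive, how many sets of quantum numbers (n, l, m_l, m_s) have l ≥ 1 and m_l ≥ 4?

40

Count contributing orbitals for each principal shell:
n=5 → 1; n=6 → 3; n=7 → 6; n=8 → 10.
Orbitals: 1 + 3 + 6 + 10 = 20. Including both spin states (m_s = ±1/2) gives 2 × 20 = 40 states.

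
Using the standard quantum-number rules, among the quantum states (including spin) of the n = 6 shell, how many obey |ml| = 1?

20

With n = 6 the allowed l are 0, 1, …, 5.
Orbitals with |ml| = 1, by l: l=1 → 2; l=2 → 2; l=3 → 2; l=4 → 2; l=5 → 2.
Orbitals: 2 + 2 + 2 + 2 + 2 = 10. Each orbital carries two spin states, so 10 × 2 = 20 states.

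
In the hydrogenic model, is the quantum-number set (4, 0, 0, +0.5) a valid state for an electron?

n = 4 is a positive integer. l = 0 satisfies 0 ≤ l ≤ n−1 = 3. m_l = 0 lies in the range −l … +l (here 0). m_s = +1/2 is one of ±1/2.
All four constraints are satisfied.

Valid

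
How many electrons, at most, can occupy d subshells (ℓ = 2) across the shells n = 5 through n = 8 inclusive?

40

A d subshell (ℓ = 2) exists for every n ≥ 3, so shells n = 5, 6, 7, 8 each contribute one — 4 subshells.
Since each d subshell holds 2(2·2+1) = 10 electrons, the total is 4 × 10 = 40.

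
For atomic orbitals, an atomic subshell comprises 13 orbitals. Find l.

2l+1 = 13 gives l = 6.

l = 6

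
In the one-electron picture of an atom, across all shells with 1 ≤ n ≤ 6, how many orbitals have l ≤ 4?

Per-shell orbital counts meeting the constraint:
n=1 → 1; n=2 → 4; n=3 → 9; n=4 → 16; n=5 → 25; n=6 → 25.
Total orbitals: 1 + 4 + 9 + 16 + 25 + 25 = 80.

80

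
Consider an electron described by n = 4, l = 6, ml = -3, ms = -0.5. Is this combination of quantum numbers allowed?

The orbital quantum number must satisfy 0 ≤ l ≤ n−1. With n = 4 the allowed l values are 0, 1, 2, 3, so l = 6 is out of range.

Not allowed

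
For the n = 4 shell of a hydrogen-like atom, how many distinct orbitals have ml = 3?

The n = 4 shell has l = 0 through 3; check each.
Contributions: l=3 → 1.
Total orbitals: 1.

1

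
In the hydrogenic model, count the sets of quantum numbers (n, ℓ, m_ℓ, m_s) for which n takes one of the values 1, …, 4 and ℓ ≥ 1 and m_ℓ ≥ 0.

32

For each n in the range, tally the orbitals obeying ℓ ≥ 1 and m_ℓ ≥ 0:
n=2 → 2; n=3 → 5; n=4 → 9.
Orbitals: 2 + 5 + 9 = 16. Including both spin states (m_s = ±1/2) gives 2 × 16 = 32 states.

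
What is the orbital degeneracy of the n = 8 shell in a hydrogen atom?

64

The n = 8 shell contains n² = 8² = 64 orbitals.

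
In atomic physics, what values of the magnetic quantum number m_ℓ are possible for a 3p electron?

-1, 0, 1

The 3p subshell has ℓ = 1, and m_ℓ takes every integer from −ℓ to +ℓ. With ℓ = 1 that gives the 3 values -1, 0, 1.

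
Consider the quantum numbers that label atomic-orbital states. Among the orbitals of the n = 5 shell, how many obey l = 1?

3

Per l-value: l=1 → 3.
Total orbitals: 3.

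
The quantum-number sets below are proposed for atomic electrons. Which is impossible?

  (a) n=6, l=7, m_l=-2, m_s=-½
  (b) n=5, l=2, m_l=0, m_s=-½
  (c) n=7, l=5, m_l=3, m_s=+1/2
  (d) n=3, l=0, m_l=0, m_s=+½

(a) has l = 7 ≥ n = 6, violating 0 ≤ l ≤ n−1.
The remaining sets (b), (c), (d) satisfy all four rules.

(a)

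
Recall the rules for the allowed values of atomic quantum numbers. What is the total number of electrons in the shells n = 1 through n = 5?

110

Shell n has n² orbitals: 1²=1 + 2²=4 + 3²=9 + 4²=16 + 5²=25 = 55 orbitals.
Two spin states per orbital: 2 × 55 = 110 electrons.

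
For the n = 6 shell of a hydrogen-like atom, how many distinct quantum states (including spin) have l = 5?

For n = 6, l ranges over 0 … 5.
Orbitals with l = 5, by l: l=5 → 11.
Orbitals: 11. Each orbital carries two spin states, so 11 × 2 = 22 states.

22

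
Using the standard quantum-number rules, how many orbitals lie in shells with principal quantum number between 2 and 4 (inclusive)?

Shell n has n² orbitals: 2²=4 + 3²=9 + 4²=16 = 29 orbitals.

29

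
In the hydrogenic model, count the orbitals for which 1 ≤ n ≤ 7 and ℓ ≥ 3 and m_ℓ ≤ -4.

Go shell by shell, enumerating (ℓ, m_ℓ) with ℓ ≥ 3 and m_ℓ ≤ -4:
n=5 → 1; n=6 → 3; n=7 → 6.
Total orbitals: 1 + 3 + 6 = 10.

10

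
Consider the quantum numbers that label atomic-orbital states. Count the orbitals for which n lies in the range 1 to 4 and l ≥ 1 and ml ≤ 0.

Go shell by shell, enumerating (l, ml) with l ≥ 1 and ml ≤ 0:
n=2 → 2; n=3 → 5; n=4 → 9.
Total orbitals: 2 + 5 + 9 = 16.

16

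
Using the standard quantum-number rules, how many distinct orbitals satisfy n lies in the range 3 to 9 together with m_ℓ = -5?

Treat each shell separately and count matching orbitals:
n=6 → 1; n=7 → 2; n=8 → 3; n=9 → 4.
Total orbitals: 1 + 2 + 3 + 4 = 10.

10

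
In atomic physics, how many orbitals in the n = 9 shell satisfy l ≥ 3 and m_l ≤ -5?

10

With n = 9 the allowed l are 0, 1, …, 8.
Orbitals with l ≥ 3 and m_l ≤ -5, by l: l=5 → 1; l=6 → 2; l=7 → 3; l=8 → 4.
Total orbitals: 1 + 2 + 3 + 4 = 10.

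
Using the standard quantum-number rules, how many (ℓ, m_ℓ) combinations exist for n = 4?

The n = 4 shell contains n² = 4² = 16 orbitals.

16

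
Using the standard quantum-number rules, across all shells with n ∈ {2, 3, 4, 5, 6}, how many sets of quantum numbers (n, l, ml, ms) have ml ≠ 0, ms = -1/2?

70

Per-shell orbital counts meeting the constraint:
n=2 → 2; n=3 → 6; n=4 → 12; n=5 → 20; n=6 → 30.
Orbitals: 2 + 6 + 12 + 20 + 30 = 70. With ms fixed to -1/2 there is one state per orbital, so 70 states.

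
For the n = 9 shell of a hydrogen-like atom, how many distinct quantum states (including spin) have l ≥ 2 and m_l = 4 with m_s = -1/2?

5

Contributions: l=4 → 1; l=5 → 1; l=6 → 1; l=7 → 1; l=8 → 1.
Orbitals: 1 + 1 + 1 + 1 + 1 = 5. With m_s fixed to a single value there is one state per orbital, giving 5 states.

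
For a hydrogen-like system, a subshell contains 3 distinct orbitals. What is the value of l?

l = 1

2l+1 = 3 gives l = 1.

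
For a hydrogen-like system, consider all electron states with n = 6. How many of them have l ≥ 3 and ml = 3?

6

Per l-value: l=3 → 1; l=4 → 1; l=5 → 1.
Orbitals: 1 + 1 + 1 = 3. Each orbital carries two spin states, so 3 × 2 = 6 states.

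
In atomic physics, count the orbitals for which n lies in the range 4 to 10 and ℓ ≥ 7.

For each n in the range, tally the orbitals obeying ℓ ≥ 7:
n=8 → 15; n=9 → 32; n=10 → 51.
Total orbitals: 15 + 32 + 51 = 98.

98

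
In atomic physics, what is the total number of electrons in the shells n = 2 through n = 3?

Shell n has n² orbitals: 2²=4 + 3²=9 = 13 orbitals.
Two spin states per orbital: 2 × 13 = 26 electrons.

26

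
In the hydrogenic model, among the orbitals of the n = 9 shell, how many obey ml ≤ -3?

21

Orbitals with ml ≤ -3, by l: l=3 → 1; l=4 → 2; l=5 → 3; l=6 → 4; l=7 → 5; l=8 → 6.
Total orbitals: 1 + 2 + 3 + 4 + 5 + 6 = 21.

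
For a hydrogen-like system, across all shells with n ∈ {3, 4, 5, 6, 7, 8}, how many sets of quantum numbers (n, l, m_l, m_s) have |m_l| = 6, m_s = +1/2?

6

For each n in the range, tally the orbitals obeying |m_l| = 6:
n=7 → 2; n=8 → 4.
Orbitals: 2 + 4 = 6. With m_s fixed to +1/2 there is one state per orbital, so 6 states.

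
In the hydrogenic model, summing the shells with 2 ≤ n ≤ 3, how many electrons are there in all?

26

Shell n has n² orbitals: 2²=4 + 3²=9 = 13 orbitals.
Two spin states per orbital: 2 × 13 = 26 electrons.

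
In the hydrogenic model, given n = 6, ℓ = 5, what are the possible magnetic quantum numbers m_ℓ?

m_ℓ takes every integer from −ℓ to +ℓ. With ℓ = 5 that gives the 11 values -5, -4, -3, -2, -1, 0, 1, 2, 3, 4, 5.

-5, -4, -3, -2, -1, 0, 1, 2, 3, 4, 5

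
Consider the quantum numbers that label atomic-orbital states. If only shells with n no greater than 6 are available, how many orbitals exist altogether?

91

Total orbitals = 1² + 2² + 3² + 4² + 5² + 6² = 91.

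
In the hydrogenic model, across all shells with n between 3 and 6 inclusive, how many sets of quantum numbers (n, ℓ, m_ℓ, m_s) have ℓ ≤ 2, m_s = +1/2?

36

Work shell by shell — for each n, count the (ℓ, m_ℓ) pairs that satisfy ℓ ≤ 2:
n=3 → 9; n=4 → 9; n=5 → 9; n=6 → 9.
Orbitals: 9 + 9 + 9 + 9 = 36. With m_s fixed to +1/2 there is one state per orbital, so 36 states.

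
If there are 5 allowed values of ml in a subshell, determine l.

l = 2

ml ranges over 2l+1 integers, so 2l+1 = 5 ⇒ l = 2.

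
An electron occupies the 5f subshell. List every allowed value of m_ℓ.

-3, -2, -1, 0, 1, 2, 3

The 5f subshell has ℓ = 3, and m_ℓ takes every integer from −ℓ to +ℓ. With ℓ = 3 that gives the 7 values -3, -2, -1, 0, 1, 2, 3.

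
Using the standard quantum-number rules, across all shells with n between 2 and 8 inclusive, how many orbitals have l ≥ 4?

110

Treat each shell separately and count matching orbitals:
n=5 → 9; n=6 → 20; n=7 → 33; n=8 → 48.
Total orbitals: 9 + 20 + 33 + 48 = 110.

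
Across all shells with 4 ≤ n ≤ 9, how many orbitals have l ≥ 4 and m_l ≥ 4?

Work shell by shell — for each n, count the (l, m_l) pairs that satisfy l ≥ 4 and m_l ≥ 4:
n=5 → 1; n=6 → 3; n=7 → 6; n=8 → 10; n=9 → 15.
Total orbitals: 1 + 3 + 6 + 10 + 15 = 35.

35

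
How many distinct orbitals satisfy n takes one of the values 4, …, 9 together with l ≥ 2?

Count contributing orbitals for each principal shell:
n=4 → 12; n=5 → 21; n=6 → 32; n=7 → 45; n=8 → 60; n=9 → 77.
Total orbitals: 12 + 21 + 32 + 45 + 60 + 77 = 247.

247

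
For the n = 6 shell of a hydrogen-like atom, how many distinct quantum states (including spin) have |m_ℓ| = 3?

12

With n = 6 the allowed ℓ are 0, 1, …, 5.
Orbitals with |m_ℓ| = 3, by ℓ: ℓ=3 → 2; ℓ=4 → 2; ℓ=5 → 2.
Orbitals: 2 + 2 + 2 = 6. Each orbital carries two spin states, so 6 × 2 = 12 states.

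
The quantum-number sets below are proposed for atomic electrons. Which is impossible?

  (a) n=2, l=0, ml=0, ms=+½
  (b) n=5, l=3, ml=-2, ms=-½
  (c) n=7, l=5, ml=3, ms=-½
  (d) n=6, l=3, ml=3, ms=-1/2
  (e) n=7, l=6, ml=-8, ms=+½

(e)

(e) has |ml| = 8 > l = 6, violating −l ≤ ml ≤ l.
The remaining sets (a), (b), (c), (d) satisfy all four rules.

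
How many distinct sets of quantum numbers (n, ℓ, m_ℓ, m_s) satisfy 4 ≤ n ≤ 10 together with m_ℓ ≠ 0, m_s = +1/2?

322

For each n in the range, tally the orbitals obeying m_ℓ ≠ 0:
n=4 → 12; n=5 → 20; n=6 → 30; n=7 → 42; n=8 → 56; n=9 → 72; n=10 → 90.
Orbitals: 12 + 20 + 30 + 42 + 56 + 72 + 90 = 322. With m_s fixed to +1/2 there is one state per orbital, so 322 states.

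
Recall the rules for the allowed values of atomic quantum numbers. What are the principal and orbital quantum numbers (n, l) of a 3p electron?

n = 3, l = 1

The leading integer gives n = 3; the letter 'p' means l = 1.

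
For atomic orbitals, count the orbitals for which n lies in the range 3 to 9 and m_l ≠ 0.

Go shell by shell, enumerating (l, m_l) with m_l ≠ 0:
n=3 → 6; n=4 → 12; n=5 → 20; n=6 → 30; n=7 → 42; n=8 → 56; n=9 → 72.
Total orbitals: 6 + 12 + 20 + 30 + 42 + 56 + 72 = 238.

238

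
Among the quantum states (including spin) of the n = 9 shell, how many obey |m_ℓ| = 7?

8

Orbitals with |m_ℓ| = 7, by ℓ: ℓ=7 → 2; ℓ=8 → 2.
Orbitals: 2 + 2 = 4. Each orbital carries two spin states, so 4 × 2 = 8 states.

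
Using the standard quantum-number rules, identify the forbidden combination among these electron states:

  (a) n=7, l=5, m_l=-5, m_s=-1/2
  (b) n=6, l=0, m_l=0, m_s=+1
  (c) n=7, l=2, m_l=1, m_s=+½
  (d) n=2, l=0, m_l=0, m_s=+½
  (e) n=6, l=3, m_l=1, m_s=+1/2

(b) has m_s = +1, but an electron's spin must be ±1/2.
The remaining sets (a), (c), (d), (e) satisfy all four rules.

(b)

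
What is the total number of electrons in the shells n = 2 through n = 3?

26

Shell n has n² orbitals: 2²=4 + 3²=9 = 13 orbitals.
Two spin states per orbital: 2 × 13 = 26 electrons.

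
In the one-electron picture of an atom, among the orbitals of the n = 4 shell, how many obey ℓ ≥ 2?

With n = 4 the allowed ℓ are 0, 1, …, 3.
Orbitals with ℓ ≥ 2, by ℓ: ℓ=2 → 5; ℓ=3 → 7.
Total orbitals: 5 + 7 = 12.

12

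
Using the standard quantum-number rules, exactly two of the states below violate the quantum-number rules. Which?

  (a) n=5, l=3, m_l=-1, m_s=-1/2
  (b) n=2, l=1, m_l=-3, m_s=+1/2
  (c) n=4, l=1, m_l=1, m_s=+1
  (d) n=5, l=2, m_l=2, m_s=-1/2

(b) and (c)

(b) has |m_l| = 3 > l = 1, violating −l ≤ m_l ≤ l.
(c) has m_s = +1, but an electron's spin must be ±1/2.
The remaining sets (a), (d) satisfy all four rules.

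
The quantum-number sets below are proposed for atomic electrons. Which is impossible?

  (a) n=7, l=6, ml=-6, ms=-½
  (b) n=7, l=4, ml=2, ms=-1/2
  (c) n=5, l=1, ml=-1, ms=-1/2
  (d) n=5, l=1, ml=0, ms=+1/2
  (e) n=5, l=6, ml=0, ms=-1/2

(e) has l = 6 ≥ n = 5, violating 0 ≤ l ≤ n−1.
The remaining sets (a), (b), (c), (d) satisfy all four rules.

(e)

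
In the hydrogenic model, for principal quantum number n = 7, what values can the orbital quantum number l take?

0, 1, 2, 3, 4, 5, 6

l is an integer with 0 ≤ l ≤ n−1, so for n = 7: l = 0, 1, 2, 3, 4, 5, 6.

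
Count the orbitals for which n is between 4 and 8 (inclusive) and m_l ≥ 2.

55

For each n in the range, tally the orbitals obeying m_l ≥ 2:
n=4 → 3; n=5 → 6; n=6 → 10; n=7 → 15; n=8 → 21.
Total orbitals: 3 + 6 + 10 + 15 + 21 = 55.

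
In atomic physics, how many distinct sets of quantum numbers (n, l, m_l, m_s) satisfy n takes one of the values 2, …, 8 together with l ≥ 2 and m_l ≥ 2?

112

For each n in the range, tally the orbitals obeying l ≥ 2 and m_l ≥ 2:
n=3 → 1; n=4 → 3; n=5 → 6; n=6 → 10; n=7 → 15; n=8 → 21.
Orbitals: 1 + 3 + 6 + 10 + 15 + 21 = 56. Including both spin states (m_s = ±1/2) gives 2 × 56 = 112 states.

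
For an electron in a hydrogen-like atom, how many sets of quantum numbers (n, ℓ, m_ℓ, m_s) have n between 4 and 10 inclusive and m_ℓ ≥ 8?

Count contributing orbitals for each principal shell:
n=9 → 1; n=10 → 3.
Orbitals: 1 + 3 = 4. Including both spin states (m_s = ±1/2) gives 2 × 4 = 8 states.

8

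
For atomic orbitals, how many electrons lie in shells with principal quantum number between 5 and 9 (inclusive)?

Shell n has n² orbitals: 5²=25 + 6²=36 + 7²=49 + 8²=64 + 9²=81 = 255 orbitals.
Two spin states per orbital: 2 × 255 = 510 electrons.

510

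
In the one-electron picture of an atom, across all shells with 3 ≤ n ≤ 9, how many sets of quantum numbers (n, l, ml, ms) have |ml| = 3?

Per-shell orbital counts meeting the constraint:
n=4 → 2; n=5 → 4; n=6 → 6; n=7 → 8; n=8 → 10; n=9 → 12.
Orbitals: 2 + 4 + 6 + 8 + 10 + 12 = 42. Including both spin states (ms = ±1/2) gives 2 × 42 = 84 states.

84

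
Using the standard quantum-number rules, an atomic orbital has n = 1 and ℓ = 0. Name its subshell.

ℓ = 0 corresponds to the letter 's', so the subshell is 1s.

1s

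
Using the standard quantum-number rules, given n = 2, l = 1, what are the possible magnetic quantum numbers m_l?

m_l takes every integer from −l to +l. With l = 1 that gives the 3 values -1, 0, 1.

-1, 0, 1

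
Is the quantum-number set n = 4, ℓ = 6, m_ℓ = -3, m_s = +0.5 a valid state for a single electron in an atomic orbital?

Invalid

The orbital quantum number must satisfy 0 ≤ ℓ ≤ n−1. With n = 4 the allowed ℓ values are 0, 1, 2, 3, so ℓ = 6 is out of range.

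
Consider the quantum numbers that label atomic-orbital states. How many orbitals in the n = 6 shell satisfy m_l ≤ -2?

The n = 6 shell has l = 0 through 5; check each.
Per l-value: l=2 → 1; l=3 → 2; l=4 → 3; l=5 → 4.
Total orbitals: 1 + 2 + 3 + 4 = 10.

10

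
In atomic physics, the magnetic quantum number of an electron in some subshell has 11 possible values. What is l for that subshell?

l = 5

m_l ranges over 2l+1 integers, so 2l+1 = 11 ⇒ l = 5.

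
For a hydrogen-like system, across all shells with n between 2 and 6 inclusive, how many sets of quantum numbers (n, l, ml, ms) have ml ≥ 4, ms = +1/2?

Work shell by shell — for each n, count the (l, ml) pairs that satisfy ml ≥ 4:
n=5 → 1; n=6 → 3.
Orbitals: 1 + 3 = 4. With ms fixed to +1/2 there is one state per orbital, so 4 states.

4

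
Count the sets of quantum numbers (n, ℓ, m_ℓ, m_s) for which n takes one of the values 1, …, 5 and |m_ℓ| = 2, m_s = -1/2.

12

Count contributing orbitals for each principal shell:
n=3 → 2; n=4 → 4; n=5 → 6.
Orbitals: 2 + 4 + 6 = 12. With m_s fixed to -1/2 there is one state per orbital, so 12 states.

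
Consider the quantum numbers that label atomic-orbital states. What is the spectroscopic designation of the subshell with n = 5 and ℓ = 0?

5s

ℓ = 0 corresponds to the letter 's', so the subshell is 5s.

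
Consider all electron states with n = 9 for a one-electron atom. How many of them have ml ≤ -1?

72

With n = 9 the allowed l are 0, 1, …, 8.
Per l-value: l=1 → 1; l=2 → 2; l=3 → 3; l=4 → 4; l=5 → 5; l=6 → 6; l=7 → 7; l=8 → 8.
Orbitals: 1 + 2 + 3 + 4 + 5 + 6 + 7 + 8 = 36. Each orbital carries two spin states, so 36 × 2 = 72 states.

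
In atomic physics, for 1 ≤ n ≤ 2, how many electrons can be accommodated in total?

10

Total orbitals = 1² + 2² = 5. Doubling for spin gives 10 electrons.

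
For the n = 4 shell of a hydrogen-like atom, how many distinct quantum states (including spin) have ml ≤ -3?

2

Orbitals with ml ≤ -3, by l: l=3 → 1.
Orbitals: 1. Each orbital carries two spin states, so 1 × 2 = 2 states.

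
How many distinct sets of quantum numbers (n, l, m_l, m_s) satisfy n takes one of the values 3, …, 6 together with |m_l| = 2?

40

Per-shell orbital counts meeting the constraint:
n=3 → 2; n=4 → 4; n=5 → 6; n=6 → 8.
Orbitals: 2 + 4 + 6 + 8 = 20. Including both spin states (m_s = ±1/2) gives 2 × 20 = 40 states.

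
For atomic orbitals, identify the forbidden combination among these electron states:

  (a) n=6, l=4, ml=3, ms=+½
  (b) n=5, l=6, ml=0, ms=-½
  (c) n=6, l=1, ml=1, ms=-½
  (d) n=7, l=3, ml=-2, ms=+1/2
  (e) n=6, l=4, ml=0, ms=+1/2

(b)

(b) has l = 6 ≥ n = 5, violating 0 ≤ l ≤ n−1.
The remaining sets (a), (c), (d), (e) satisfy all four rules.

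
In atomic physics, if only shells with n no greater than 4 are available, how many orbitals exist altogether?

30

Total orbitals = 1² + 2² + 3² + 4² = 30.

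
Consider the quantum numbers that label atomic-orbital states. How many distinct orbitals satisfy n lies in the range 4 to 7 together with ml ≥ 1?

For each n in the range, tally the orbitals obeying ml ≥ 1:
n=4 → 6; n=5 → 10; n=6 → 15; n=7 → 21.
Total orbitals: 6 + 10 + 15 + 21 = 52.

52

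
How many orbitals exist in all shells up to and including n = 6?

91

Total orbitals = 1² + 2² + 3² + 4² + 5² + 6² = 91.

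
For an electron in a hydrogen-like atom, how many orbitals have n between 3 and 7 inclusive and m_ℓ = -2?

15

Per-shell orbital counts meeting the constraint:
n=3 → 1; n=4 → 2; n=5 → 3; n=6 → 4; n=7 → 5.
Total orbitals: 1 + 2 + 3 + 4 + 5 = 15.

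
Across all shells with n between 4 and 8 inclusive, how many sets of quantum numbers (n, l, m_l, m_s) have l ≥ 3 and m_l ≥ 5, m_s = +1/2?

Treat each shell separately and count matching orbitals:
n=6 → 1; n=7 → 3; n=8 → 6.
Orbitals: 1 + 3 + 6 = 10. With m_s fixed to +1/2 there is one state per orbital, so 10 states.

10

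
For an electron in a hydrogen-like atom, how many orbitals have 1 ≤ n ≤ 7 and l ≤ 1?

25

Per-shell orbital counts meeting the constraint:
n=1 → 1; n=2 → 4; n=3 → 4; n=4 → 4; n=5 → 4; n=6 → 4; n=7 → 4.
Total orbitals: 1 + 4 + 4 + 4 + 4 + 4 + 4 = 25.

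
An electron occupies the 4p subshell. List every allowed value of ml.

The 4p subshell has l = 1, and ml takes every integer from −l to +l. With l = 1 that gives the 3 values -1, 0, 1.

-1, 0, 1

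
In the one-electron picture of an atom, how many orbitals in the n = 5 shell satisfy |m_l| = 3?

4

For n = 5, l ranges over 0 … 4.
The (l, m_l) pairs meeting |m_l| = 3 give: l=3 → 2; l=4 → 2.
Total orbitals: 2 + 2 = 4.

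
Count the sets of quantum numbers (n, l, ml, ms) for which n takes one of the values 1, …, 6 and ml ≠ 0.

140

Treat each shell separately and count matching orbitals:
n=2 → 2; n=3 → 6; n=4 → 12; n=5 → 20; n=6 → 30.
Orbitals: 2 + 6 + 12 + 20 + 30 = 70. Including both spin states (ms = ±1/2) gives 2 × 70 = 140 states.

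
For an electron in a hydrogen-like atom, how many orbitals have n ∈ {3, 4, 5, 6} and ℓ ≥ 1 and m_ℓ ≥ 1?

34

Count contributing orbitals for each principal shell:
n=3 → 3; n=4 → 6; n=5 → 10; n=6 → 15.
Total orbitals: 3 + 6 + 10 + 15 = 34.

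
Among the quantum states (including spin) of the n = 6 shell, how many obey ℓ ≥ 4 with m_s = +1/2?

20

The n = 6 shell has ℓ = 0 through 5; check each.
Contributions: ℓ=4 → 9; ℓ=5 → 11.
Orbitals: 9 + 11 = 20. With m_s fixed to a single value there is one state per orbital, giving 20 states.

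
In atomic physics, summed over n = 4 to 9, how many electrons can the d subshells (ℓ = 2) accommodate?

60

A d subshell (ℓ = 2) exists for every n ≥ 3, so shells n = 4, 5, 6, 7, 8, 9 each contribute one — 6 subshells.
Since each d subshell holds 2(2·2+1) = 10 electrons, the total is 6 × 10 = 60.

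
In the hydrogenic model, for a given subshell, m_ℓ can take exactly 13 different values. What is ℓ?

m_ℓ ranges over 2ℓ+1 integers, so 2ℓ+1 = 13 ⇒ ℓ = 6.

ℓ = 6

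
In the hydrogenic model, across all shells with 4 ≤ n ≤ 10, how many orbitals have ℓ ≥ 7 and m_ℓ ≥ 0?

52

Treat each shell separately and count matching orbitals:
n=8 → 8; n=9 → 17; n=10 → 27.
Total orbitals: 8 + 17 + 27 = 52.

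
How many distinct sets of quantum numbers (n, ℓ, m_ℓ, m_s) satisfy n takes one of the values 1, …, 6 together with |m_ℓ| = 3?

24

Treat each shell separately and count matching orbitals:
n=4 → 2; n=5 → 4; n=6 → 6.
Orbitals: 2 + 4 + 6 = 12. Including both spin states (m_s = ±1/2) gives 2 × 12 = 24 states.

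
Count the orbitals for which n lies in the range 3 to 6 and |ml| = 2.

Go shell by shell, enumerating (l, ml) with |ml| = 2:
n=3 → 2; n=4 → 4; n=5 → 6; n=6 → 8.
Total orbitals: 2 + 4 + 6 + 8 = 20.

20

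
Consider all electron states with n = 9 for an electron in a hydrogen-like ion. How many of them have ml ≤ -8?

2

Orbitals with ml ≤ -8, by l: l=8 → 1.
Orbitals: 1. Each orbital carries two spin states, so 1 × 2 = 2 states.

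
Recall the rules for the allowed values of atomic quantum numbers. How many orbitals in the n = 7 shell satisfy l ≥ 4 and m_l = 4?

For n = 7, l ranges over 0 … 6.
The (l, m_l) pairs meeting l ≥ 4 and m_l = 4 give: l=4 → 1; l=5 → 1; l=6 → 1.
Total orbitals: 1 + 1 + 1 = 3.

3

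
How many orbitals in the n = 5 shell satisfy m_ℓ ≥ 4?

With n = 5 the allowed ℓ are 0, 1, …, 4.
Orbitals with m_ℓ ≥ 4, by ℓ: ℓ=4 → 1.
Total orbitals: 1.

1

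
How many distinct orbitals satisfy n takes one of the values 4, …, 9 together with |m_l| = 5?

20

Treat each shell separately and count matching orbitals:
n=6 → 2; n=7 → 4; n=8 → 6; n=9 → 8.
Total orbitals: 2 + 4 + 6 + 8 = 20.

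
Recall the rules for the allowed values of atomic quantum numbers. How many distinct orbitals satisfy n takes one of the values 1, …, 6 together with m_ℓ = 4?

3

For each n in the range, tally the orbitals obeying m_ℓ = 4:
n=5 → 1; n=6 → 2.
Total orbitals: 1 + 2 = 3.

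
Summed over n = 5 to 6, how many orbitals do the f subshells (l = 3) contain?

14

An f subshell (l = 3) exists for every n ≥ 4, so shells n = 5, 6 each contribute one — 2 subshells.
Since each f subshell has 2·3+1 = 7 orbitals, the total is 2 × 7 = 14.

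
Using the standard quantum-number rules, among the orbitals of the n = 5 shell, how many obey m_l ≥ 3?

3

Go through l = 0, …, 4 (the values permitted for n = 5).
Per l-value: l=3 → 1; l=4 → 2.
Total orbitals: 1 + 2 = 3.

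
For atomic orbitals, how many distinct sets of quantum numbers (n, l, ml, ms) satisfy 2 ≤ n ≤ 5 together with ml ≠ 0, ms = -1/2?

Go shell by shell, enumerating (l, ml) with ml ≠ 0:
n=2 → 2; n=3 → 6; n=4 → 12; n=5 → 20.
Orbitals: 2 + 6 + 12 + 20 = 40. With ms fixed to -1/2 there is one state per orbital, so 40 states.

40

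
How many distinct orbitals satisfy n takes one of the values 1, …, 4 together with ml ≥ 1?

Per-shell orbital counts meeting the constraint:
n=2 → 1; n=3 → 3; n=4 → 6.
Total orbitals: 1 + 3 + 6 = 10.

10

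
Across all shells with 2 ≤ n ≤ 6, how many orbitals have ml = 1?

15

Count contributing orbitals for each principal shell:
n=2 → 1; n=3 → 2; n=4 → 3; n=5 → 4; n=6 → 5.
Total orbitals: 1 + 2 + 3 + 4 + 5 = 15.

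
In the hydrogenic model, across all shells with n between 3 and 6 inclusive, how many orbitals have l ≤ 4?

75

For each n in the range, tally the orbitals obeying l ≤ 4:
n=3 → 9; n=4 → 16; n=5 → 25; n=6 → 25.
Total orbitals: 9 + 16 + 25 + 25 = 75.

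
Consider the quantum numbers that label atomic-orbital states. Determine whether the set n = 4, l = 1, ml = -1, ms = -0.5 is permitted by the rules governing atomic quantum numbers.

Yes

n = 4 is a positive integer. l = 1 satisfies 0 ≤ l ≤ n−1 = 3. ml = -1 lies in the range −l … +l (here −1 … 1). ms = -1/2 is one of ±1/2.
All four constraints are satisfied.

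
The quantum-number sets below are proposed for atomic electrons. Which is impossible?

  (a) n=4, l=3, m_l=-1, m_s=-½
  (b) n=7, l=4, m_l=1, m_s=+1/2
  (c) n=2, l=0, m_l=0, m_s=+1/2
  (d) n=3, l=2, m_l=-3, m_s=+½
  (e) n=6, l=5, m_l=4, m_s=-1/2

(d)

(d) has |m_l| = 3 > l = 2, violating −l ≤ m_l ≤ l.
The remaining sets (a), (b), (c), (e) satisfy all four rules.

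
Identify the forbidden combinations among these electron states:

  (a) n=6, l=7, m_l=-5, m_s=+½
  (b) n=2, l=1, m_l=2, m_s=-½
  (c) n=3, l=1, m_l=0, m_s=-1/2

(a) has l = 7 ≥ n = 6, violating 0 ≤ l ≤ n−1.
(b) has |m_l| = 2 > l = 1, violating −l ≤ m_l ≤ l.
The remaining set (c) satisfies all four rules.

(a) and (b)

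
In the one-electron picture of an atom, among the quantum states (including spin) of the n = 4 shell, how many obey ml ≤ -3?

2

Contributions: l=3 → 1.
Orbitals: 1. Each orbital carries two spin states, so 1 × 2 = 2 states.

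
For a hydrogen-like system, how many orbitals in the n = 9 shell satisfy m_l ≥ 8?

1

The n = 9 shell has l = 0 through 8; check each.
The (l, m_l) pairs meeting m_l ≥ 8 give: l=8 → 1.
Total orbitals: 1.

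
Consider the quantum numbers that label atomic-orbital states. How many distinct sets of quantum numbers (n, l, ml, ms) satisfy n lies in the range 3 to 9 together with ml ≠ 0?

476

Work shell by shell — for each n, count the (l, ml) pairs that satisfy ml ≠ 0:
n=3 → 6; n=4 → 12; n=5 → 20; n=6 → 30; n=7 → 42; n=8 → 56; n=9 → 72.
Orbitals: 6 + 12 + 20 + 30 + 42 + 56 + 72 = 238. Including both spin states (ms = ±1/2) gives 2 × 238 = 476 states.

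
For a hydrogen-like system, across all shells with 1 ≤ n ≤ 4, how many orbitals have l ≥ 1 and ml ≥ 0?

Treat each shell separately and count matching orbitals:
n=2 → 2; n=3 → 5; n=4 → 9.
Total orbitals: 2 + 5 + 9 = 16.

16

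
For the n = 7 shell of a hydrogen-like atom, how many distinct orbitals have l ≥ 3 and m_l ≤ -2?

14

Go through l = 0, …, 6 (the values permitted for n = 7).
Per l-value: l=3 → 2; l=4 → 3; l=5 → 4; l=6 → 5.
Total orbitals: 2 + 3 + 4 + 5 = 14.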